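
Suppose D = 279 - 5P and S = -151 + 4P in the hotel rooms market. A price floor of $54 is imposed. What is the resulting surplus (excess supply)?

Equilibrium price would be P* = 430/9, so the floor at 54 binds.
At P = 54: D = 9, S = 65.
Surplus = 65 − 9 = 56.

Surplus = 56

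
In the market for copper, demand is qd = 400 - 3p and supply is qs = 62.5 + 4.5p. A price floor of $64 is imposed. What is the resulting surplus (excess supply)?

Equilibrium price would be p* = 45, so the floor at 64 binds.
At p = 64: qd = 208, qs = 350.5.
Surplus = 350.5 − 208 = 142.5.

Surplus = 142.5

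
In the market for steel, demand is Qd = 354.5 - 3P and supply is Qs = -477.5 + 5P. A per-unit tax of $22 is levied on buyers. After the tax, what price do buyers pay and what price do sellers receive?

Buyers pay $117.75, sellers receive $95.75

Pre-tax equilibrium: P* = 104, Q* = 42.5.
Tax on buyers shifts demand to Qd = 354.5 − 3(P + 22) = 288.5 - 3P.
288.5 - 3P = -477.5 + 5P gives seller price Ps = 95.75; buyers pay Pb = 95.75 + 22 = 117.75.
New quantity: Q = 354.5 − 3(117.75) = 1.25.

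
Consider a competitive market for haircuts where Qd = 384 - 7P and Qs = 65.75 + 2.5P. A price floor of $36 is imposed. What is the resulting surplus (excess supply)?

Equilibrium price would be P* = 33.5, so the floor at 36 binds.
At P = 36: Qd = 132, Qs = 155.75.
Surplus = 155.75 − 132 = 23.75.

Surplus = 23.75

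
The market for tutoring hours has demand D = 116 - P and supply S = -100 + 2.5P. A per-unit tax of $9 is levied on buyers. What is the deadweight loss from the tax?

Pre-tax equilibrium: P* = 432/7, Q* = 380/7.
Tax on buyers shifts demand to D = 116 − 1(P + 9) = 107 - P.
107 - P = -100 + 2.5P gives seller price Ps = 414/7; buyers pay Pb = 414/7 + 9 = 477/7.
New quantity: Q = 116 − 1(477/7) = 335/7.
DWL = ½ × 9 × (380/7 − 335/7) = 405/14.

Deadweight loss = 405/14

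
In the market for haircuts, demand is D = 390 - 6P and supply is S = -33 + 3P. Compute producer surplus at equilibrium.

Equilibrium: 390 - 6P = -33 + 3P gives P* = 47, Q* = 108.
Supply starts at P = 11 (where S = 0).
PS = ½(47 − 11)(108) = 1944.

Producer surplus = 1944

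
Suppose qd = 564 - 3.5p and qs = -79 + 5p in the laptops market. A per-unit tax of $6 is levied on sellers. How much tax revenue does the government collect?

Pre-tax equilibrium: p* = 1286/17, q* = 5087/17.
Tax on sellers shifts supply to qs = -79 + 5(p − 6) = -109 + 5p.
564 - 3.5p = -109 + 5p gives buyer price pb = 1346/17; sellers receive ps = 1346/17 − 6 = 1244/17.
New quantity: q = 564 − 3.5(1346/17) = 4877/17.
Revenue = 6 × 4877/17 = 29262/17.

Tax revenue = 29262/17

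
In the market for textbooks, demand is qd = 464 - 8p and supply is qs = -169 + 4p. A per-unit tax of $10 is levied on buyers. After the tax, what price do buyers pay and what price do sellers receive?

Buyers pay 673/12, sellers receive 553/12

Pre-tax equilibrium: p* = 52.75, q* = 42.
Tax on buyers shifts demand to qd = 464 − 8(p + 10) = 384 - 8p.
384 - 8p = -169 + 4p gives seller price ps = 553/12; buyers pay pb = 553/12 + 10 = 673/12.
New quantity: q = 464 − 8(673/12) = 46/3.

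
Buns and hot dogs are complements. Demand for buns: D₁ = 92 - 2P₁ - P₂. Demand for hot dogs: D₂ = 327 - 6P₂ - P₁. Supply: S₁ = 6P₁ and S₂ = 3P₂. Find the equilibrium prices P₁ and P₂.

Market 1: 92 - 2P₁ - P₂ = 6P₁ → 8P₁ + P₂ = 92.
Market 2: 9P₂ + P₁ = 327.
Eliminating P₂: 9×(1) − 1×(2) gives 71P₁ = 501, so P₁ = 501/71.
Back-substitute into (2): P₂ = (327 − 1×501/71) / 9 = 2524/71.

P₁ = 501/71, P₂ = 2524/71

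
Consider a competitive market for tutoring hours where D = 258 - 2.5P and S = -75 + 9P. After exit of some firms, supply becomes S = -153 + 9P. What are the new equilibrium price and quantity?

Original equilibrium: P* = 666/23, Q* = 4269/23.
New equilibrium: 258 - 2.5P = -153 + 9P, so 411 = 11.5P and P' = 822/23; Q' = 258 − 2.5(822/23) = 3879/23.

P' = 822/23, Q' = 3879/23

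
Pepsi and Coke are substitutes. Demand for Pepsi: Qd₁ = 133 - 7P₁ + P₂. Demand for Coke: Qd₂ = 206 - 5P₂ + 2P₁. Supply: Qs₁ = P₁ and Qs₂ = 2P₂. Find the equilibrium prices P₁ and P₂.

Market 1: 133 - 7P₁ + P₂ = P₁ → 8P₁ - P₂ = 133.
Market 2: 7P₂ - 2P₁ = 206.
Eliminating P₂: 7×(1) + 1×(2) gives 54P₁ = 1137, so P₁ = 379/18.
Back-substitute into (2): P₂ = (206 + 2×379/18) / 7 = 319/9.

P₁ = 379/18, P₂ = 319/9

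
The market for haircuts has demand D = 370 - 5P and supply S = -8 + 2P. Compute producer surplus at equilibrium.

Producer surplus = 2500

Equilibrium: 370 - 5P = -8 + 2P gives P* = 54, Q* = 100.
Supply starts at P = 4 (where S = 0).
PS = ½(54 − 4)(100) = 2500.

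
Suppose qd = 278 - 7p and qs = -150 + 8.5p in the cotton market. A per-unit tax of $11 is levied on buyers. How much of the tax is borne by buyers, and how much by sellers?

Buyers bear 187/31, sellers bear 154/31

Pre-tax equilibrium: p* = 856/31, q* = 2626/31.
Tax on buyers shifts demand to qd = 278 − 7(p + 11) = 201 - 7p.
201 - 7p = -150 + 8.5p gives seller price ps = 702/31; buyers pay pb = 702/31 + 11 = 1043/31.
New quantity: q = 278 − 7(1043/31) = 1317/31.
Buyer burden = 1043/31 − 856/31 = 187/31; seller burden = 856/31 − 702/31 = 154/31.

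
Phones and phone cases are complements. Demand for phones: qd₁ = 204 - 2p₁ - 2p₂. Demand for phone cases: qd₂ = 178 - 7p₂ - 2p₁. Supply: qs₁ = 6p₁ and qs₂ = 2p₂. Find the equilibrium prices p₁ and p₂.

p₁ = 370/17, p₂ = 254/17

Market 1: 204 - 2p₁ - 2p₂ = 6p₁ → 8p₁ + 2p₂ = 204.
Market 2: 9p₂ + 2p₁ = 178.
Eliminating p₂: 9×(1) − 2×(2) gives 68p₁ = 1480, so p₁ = 370/17.
Back-substitute into (2): p₂ = (178 − 2×370/17) / 9 = 254/17.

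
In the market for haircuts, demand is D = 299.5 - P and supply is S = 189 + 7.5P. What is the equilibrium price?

P* = 13

Set D = S: 299.5 - P = 189 + 7.5P.
110.5 = 8.5P, so P* = 13.
Q* = 299.5 − 1(13) = 286.5.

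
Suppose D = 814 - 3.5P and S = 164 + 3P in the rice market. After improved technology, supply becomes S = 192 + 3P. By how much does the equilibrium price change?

Original equilibrium: P* = 100, Q* = 464.
New equilibrium: 814 - 3.5P = 192 + 3P, so 622 = 6.5P and P' = 1244/13; Q' = 814 − 3.5(1244/13) = 6228/13.
Change in price: 1244/13 − 100 = -56/13.

ΔP = -56/13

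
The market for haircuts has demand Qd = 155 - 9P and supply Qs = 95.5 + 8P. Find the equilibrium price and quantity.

P* = 3.5, Q* = 123.5

Set Qd = Qs: 155 - 9P = 95.5 + 8P.
59.5 = 17P, so P* = 3.5.
Q* = 155 − 9(3.5) = 123.5.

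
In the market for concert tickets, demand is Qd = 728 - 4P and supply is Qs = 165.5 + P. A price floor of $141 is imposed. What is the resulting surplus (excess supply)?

Surplus = 142.5

Equilibrium price would be P* = 112.5, so the floor at 141 binds.
At P = 141: Qd = 164, Qs = 306.5.
Surplus = 306.5 − 164 = 142.5.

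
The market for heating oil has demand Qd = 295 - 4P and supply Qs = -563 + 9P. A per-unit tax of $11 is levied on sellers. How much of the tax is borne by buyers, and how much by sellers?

Pre-tax equilibrium: P* = 66, Q* = 31.
Tax on sellers shifts supply to Qs = -563 + 9(P − 11) = -662 + 9P.
295 - 4P = -662 + 9P gives buyer price Pb = 957/13; sellers receive Ps = 957/13 − 11 = 814/13.
New quantity: Q = 295 − 4(957/13) = 7/13.
Buyer burden = 957/13 − 66 = 99/13; seller burden = 66 − 814/13 = 44/13.

Buyers bear 99/13, sellers bear 44/13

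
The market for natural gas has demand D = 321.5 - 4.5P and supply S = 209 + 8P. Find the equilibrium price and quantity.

P* = 9, Q* = 281

Set D = S: 321.5 - 4.5P = 209 + 8P.
112.5 = 12.5P, so P* = 9.
Q* = 321.5 − 4.5(9) = 281.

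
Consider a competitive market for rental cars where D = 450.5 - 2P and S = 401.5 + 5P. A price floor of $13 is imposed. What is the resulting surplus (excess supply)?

Surplus = 42

Equilibrium price would be P* = 7, so the floor at 13 binds.
At P = 13: D = 424.5, S = 466.5.
Surplus = 466.5 − 424.5 = 42.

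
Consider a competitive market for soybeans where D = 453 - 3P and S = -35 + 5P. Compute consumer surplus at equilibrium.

Equilibrium: 453 - 3P = -35 + 5P gives P* = 61, Q* = 270.
Demand choke price (D = 0): P = 151.
CS = ½(151 − 61)(270) = 12150.

Consumer surplus = 12150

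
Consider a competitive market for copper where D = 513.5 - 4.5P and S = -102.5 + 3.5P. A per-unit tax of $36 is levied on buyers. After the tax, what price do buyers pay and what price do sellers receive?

Buyers pay $92.75, sellers receive $56.75

Pre-tax equilibrium: P* = 77, Q* = 167.
Tax on buyers shifts demand to D = 513.5 − 4.5(P + 36) = 351.5 - 4.5P.
351.5 - 4.5P = -102.5 + 3.5P gives seller price Ps = 56.75; buyers pay Pb = 56.75 + 36 = 92.75.
New quantity: Q = 513.5 − 4.5(92.75) = 96.125.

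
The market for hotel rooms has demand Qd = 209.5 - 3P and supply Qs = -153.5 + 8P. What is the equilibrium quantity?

Q* = 110.5

Set Qd = Qs: 209.5 - 3P = -153.5 + 8P.
363 = 11P, so P* = 33.
Q* = 209.5 − 3(33) = 110.5.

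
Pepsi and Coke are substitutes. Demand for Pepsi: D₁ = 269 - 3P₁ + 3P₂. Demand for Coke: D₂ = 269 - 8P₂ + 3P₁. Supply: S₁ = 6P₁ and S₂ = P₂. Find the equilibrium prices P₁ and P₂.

Market 1: 269 - 3P₁ + 3P₂ = 6P₁ → 9P₁ - 3P₂ = 269.
Market 2: 9P₂ - 3P₁ = 269.
Eliminating P₂: 9×(1) + 3×(2) gives 72P₁ = 3228, so P₁ = 269/6.
Back-substitute into (2): P₂ = (269 + 3×269/6) / 9 = 269/6.

P₁ = 269/6, P₂ = 269/6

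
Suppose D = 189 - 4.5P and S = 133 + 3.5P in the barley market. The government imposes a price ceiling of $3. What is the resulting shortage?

Equilibrium price would be P* = 7, so the ceiling at 3 binds.
At P = 3: D = 189 − 4.5(3) = 175.5, S = 133 + 3.5(3) = 143.5.
Shortage = 175.5 − 143.5 = 32.

Shortage = 32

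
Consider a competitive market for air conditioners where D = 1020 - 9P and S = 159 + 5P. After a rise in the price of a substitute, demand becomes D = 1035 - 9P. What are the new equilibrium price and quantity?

Original equilibrium: P* = 61.5, Q* = 466.5.
New equilibrium: 1035 - 9P = 159 + 5P, so 876 = 14P and P' = 438/7; Q' = 1035 − 9(438/7) = 3303/7.

P' = 438/7, Q' = 3303/7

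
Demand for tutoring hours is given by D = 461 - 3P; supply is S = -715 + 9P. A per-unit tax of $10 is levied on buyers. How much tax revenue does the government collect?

Pre-tax equilibrium: P* = 98, Q* = 167.
Tax on buyers shifts demand to D = 461 − 3(P + 10) = 431 - 3P.
431 - 3P = -715 + 9P gives seller price Ps = 95.5; buyers pay Pb = 95.5 + 10 = 105.5.
New quantity: Q = 461 − 3(105.5) = 144.5.
Revenue = 10 × 144.5 = 1445.

Tax revenue = 1445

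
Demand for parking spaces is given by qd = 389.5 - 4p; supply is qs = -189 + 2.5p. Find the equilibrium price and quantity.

p* = 89, q* = 33.5

Set qd = qs: 389.5 - 4p = -189 + 2.5p.
578.5 = 6.5p, so p* = 89.
q* = 389.5 − 4(89) = 33.5.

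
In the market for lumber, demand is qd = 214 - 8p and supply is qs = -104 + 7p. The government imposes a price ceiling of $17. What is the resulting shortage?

Equilibrium price would be p* = 21.2, so the ceiling at 17 binds.
At p = 17: qd = 214 − 8(17) = 78, qs = -104 + 7(17) = 15.
Shortage = 78 − 15 = 63.

Shortage = 63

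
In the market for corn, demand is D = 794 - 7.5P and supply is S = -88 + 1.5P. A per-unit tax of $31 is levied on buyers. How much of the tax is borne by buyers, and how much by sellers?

Pre-tax equilibrium: P* = 98, Q* = 59.
Tax on buyers shifts demand to D = 794 − 7.5(P + 31) = 561.5 - 7.5P.
561.5 - 7.5P = -88 + 1.5P gives seller price Ps = 433/6; buyers pay Pb = 433/6 + 31 = 619/6.
New quantity: Q = 794 − 7.5(619/6) = 20.25.
Buyer burden = 619/6 − 98 = 31/6; seller burden = 98 − 433/6 = 155/6.

Buyers bear 31/6, sellers bear 155/6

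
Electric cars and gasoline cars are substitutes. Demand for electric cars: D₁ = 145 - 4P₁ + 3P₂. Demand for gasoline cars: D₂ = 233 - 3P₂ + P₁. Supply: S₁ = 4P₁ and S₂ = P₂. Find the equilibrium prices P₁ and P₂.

Market 1: 145 - 4P₁ + 3P₂ = 4P₁ → 8P₁ - 3P₂ = 145.
Market 2: 4P₂ - P₁ = 233.
Eliminating P₂: 4×(1) + 3×(2) gives 29P₁ = 1279, so P₁ = 1279/29.
Back-substitute into (2): P₂ = (233 + 1×1279/29) / 4 = 2009/29.

P₁ = 1279/29, P₂ = 2009/29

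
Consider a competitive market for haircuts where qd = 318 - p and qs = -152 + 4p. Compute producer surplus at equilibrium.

Equilibrium: 318 - p = -152 + 4p gives p* = 94, q* = 224.
Supply starts at p = 38 (where qs = 0).
PS = ½(94 − 38)(224) = 6272.

Producer surplus = 6272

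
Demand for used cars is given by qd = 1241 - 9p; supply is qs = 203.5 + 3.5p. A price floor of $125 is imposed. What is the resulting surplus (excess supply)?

Equilibrium price would be p* = 83, so the floor at 125 binds.
At p = 125: qd = 116, qs = 641.
Surplus = 641 − 116 = 525.

Surplus = 525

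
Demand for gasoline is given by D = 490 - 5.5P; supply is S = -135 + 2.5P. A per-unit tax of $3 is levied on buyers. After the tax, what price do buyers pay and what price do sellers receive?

Buyers pay $79.0625, sellers receive $76.0625

Pre-tax equilibrium: P* = 78.125, Q* = 60.3125.
Tax on buyers shifts demand to D = 490 − 5.5(P + 3) = 473.5 - 5.5P.
473.5 - 5.5P = -135 + 2.5P gives seller price Ps = 76.0625; buyers pay Pb = 76.0625 + 3 = 79.0625.
New quantity: Q = 490 − 5.5(79.0625) = 55.15625.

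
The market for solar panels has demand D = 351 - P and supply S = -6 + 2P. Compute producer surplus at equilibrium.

Equilibrium: 351 - P = -6 + 2P gives P* = 119, Q* = 232.
Supply starts at P = 3 (where S = 0).
PS = ½(119 − 3)(232) = 13456.

Producer surplus = 13456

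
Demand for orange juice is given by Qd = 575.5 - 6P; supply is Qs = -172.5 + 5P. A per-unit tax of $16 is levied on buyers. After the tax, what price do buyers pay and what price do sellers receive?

Pre-tax equilibrium: P* = 68, Q* = 167.5.
Tax on buyers shifts demand to Qd = 575.5 − 6(P + 16) = 479.5 - 6P.
479.5 - 6P = -172.5 + 5P gives seller price Ps = 652/11; buyers pay Pb = 652/11 + 16 = 828/11.
New quantity: Q = 575.5 − 6(828/11) = 2725/22.

Buyers pay 828/11, sellers receive 652/11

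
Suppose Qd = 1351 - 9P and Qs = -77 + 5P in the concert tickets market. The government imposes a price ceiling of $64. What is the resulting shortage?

Equilibrium price would be P* = 102, so the ceiling at 64 binds.
At P = 64: Qd = 1351 − 9(64) = 775, Qs = -77 + 5(64) = 243.
Shortage = 775 − 243 = 532.

Shortage = 532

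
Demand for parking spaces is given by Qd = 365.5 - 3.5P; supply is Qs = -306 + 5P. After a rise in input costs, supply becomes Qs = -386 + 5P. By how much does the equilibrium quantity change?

Original equilibrium: P* = 79, Q* = 89.
New equilibrium: 365.5 - 3.5P = -386 + 5P, so 751.5 = 8.5P and P' = 1503/17; Q' = 365.5 − 3.5(1503/17) = 953/17.
Change in quantity: 953/17 − 89 = -560/17.

ΔQ = -560/17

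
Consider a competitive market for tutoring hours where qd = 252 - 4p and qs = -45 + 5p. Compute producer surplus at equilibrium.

Equilibrium: 252 - 4p = -45 + 5p gives p* = 33, q* = 120.
Supply starts at p = 9 (where qs = 0).
PS = ½(33 − 9)(120) = 1440.

Producer surplus = 1440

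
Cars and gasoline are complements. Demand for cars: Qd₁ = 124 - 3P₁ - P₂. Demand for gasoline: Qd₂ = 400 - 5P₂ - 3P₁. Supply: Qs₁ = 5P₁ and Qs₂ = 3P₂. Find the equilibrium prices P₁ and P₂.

P₁ = 592/61, P₂ = 2828/61

Market 1: 124 - 3P₁ - P₂ = 5P₁ → 8P₁ + P₂ = 124.
Market 2: 8P₂ + 3P₁ = 400.
Eliminating P₂: 8×(1) − 1×(2) gives 61P₁ = 592, so P₁ = 592/61.
Back-substitute into (2): P₂ = (400 − 3×592/61) / 8 = 2828/61.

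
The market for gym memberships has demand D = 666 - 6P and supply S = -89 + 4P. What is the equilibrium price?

P* = 75.5

Set D = S: 666 - 6P = -89 + 4P.
755 = 10P, so P* = 75.5.
Q* = 666 − 6(75.5) = 213.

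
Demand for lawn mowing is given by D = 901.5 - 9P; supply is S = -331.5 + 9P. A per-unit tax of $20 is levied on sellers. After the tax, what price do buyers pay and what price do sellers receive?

Pre-tax equilibrium: P* = 68.5, Q* = 285.
Tax on sellers shifts supply to S = -331.5 + 9(P − 20) = -511.5 + 9P.
901.5 - 9P = -511.5 + 9P gives buyer price Pb = 78.5; sellers receive Ps = 78.5 − 20 = 58.5.
New quantity: Q = 901.5 − 9(78.5) = 195.

Buyers pay $78.5, sellers receive $58.5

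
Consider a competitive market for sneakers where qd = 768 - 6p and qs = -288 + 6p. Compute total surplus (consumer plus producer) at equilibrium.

Total surplus = 9600

Equilibrium: 768 - 6p = -288 + 6p gives p* = 88, q* = 240.
Demand choke price: p = 128; supply starts at p = 48.
CS = ½(128 − 88)(240) = 4800; PS = ½(88 − 48)(240) = 4800.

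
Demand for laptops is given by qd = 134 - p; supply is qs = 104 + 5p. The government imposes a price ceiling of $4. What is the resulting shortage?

Shortage = 6

Equilibrium price would be p* = 5, so the ceiling at 4 binds.
At p = 4: qd = 134 − 1(4) = 130, qs = 104 + 5(4) = 124.
Shortage = 130 − 124 = 6.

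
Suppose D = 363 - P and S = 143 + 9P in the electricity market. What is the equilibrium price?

P* = 22

Set D = S: 363 - P = 143 + 9P.
220 = 10P, so P* = 22.
Q* = 363 − 1(22) = 341.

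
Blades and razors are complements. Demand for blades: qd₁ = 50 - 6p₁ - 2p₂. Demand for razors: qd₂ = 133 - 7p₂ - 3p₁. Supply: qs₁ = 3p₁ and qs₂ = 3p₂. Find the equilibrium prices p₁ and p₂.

p₁ = 39/14, p₂ = 349/28

Market 1: 50 - 6p₁ - 2p₂ = 3p₁ → 9p₁ + 2p₂ = 50.
Market 2: 10p₂ + 3p₁ = 133.
Eliminating p₂: 10×(1) − 2×(2) gives 84p₁ = 234, so p₁ = 39/14.
Back-substitute into (2): p₂ = (133 − 3×39/14) / 10 = 349/28.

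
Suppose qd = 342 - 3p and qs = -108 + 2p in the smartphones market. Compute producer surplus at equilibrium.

Producer surplus = 1296

Equilibrium: 342 - 3p = -108 + 2p gives p* = 90, q* = 72.
Supply starts at p = 54 (where qs = 0).
PS = ½(90 − 54)(72) = 1296.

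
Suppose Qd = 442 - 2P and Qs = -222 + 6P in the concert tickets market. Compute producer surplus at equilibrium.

Equilibrium: 442 - 2P = -222 + 6P gives P* = 83, Q* = 276.
Supply starts at P = 37 (where Qs = 0).
PS = ½(83 − 37)(276) = 6348.

Producer surplus = 6348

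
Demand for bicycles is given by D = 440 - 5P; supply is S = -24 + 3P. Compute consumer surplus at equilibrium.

Equilibrium: 440 - 5P = -24 + 3P gives P* = 58, Q* = 150.
Demand choke price (D = 0): P = 88.
CS = ½(88 − 58)(150) = 2250.

Consumer surplus = 2250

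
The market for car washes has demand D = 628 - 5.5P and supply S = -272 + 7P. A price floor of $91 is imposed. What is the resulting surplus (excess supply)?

Equilibrium price would be P* = 72, so the floor at 91 binds.
At P = 91: D = 127.5, S = 365.
Surplus = 365 − 127.5 = 237.5.

Surplus = 237.5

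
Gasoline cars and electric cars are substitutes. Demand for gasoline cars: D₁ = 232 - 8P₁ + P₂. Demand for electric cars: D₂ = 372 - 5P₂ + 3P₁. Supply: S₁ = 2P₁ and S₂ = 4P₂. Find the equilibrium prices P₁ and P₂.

P₁ = 820/29, P₂ = 1472/29

Market 1: 232 - 8P₁ + P₂ = 2P₁ → 10P₁ - P₂ = 232.
Market 2: 9P₂ - 3P₁ = 372.
Eliminating P₂: 9×(1) + 1×(2) gives 87P₁ = 2460, so P₁ = 820/29.
Back-substitute into (2): P₂ = (372 + 3×820/29) / 9 = 1472/29.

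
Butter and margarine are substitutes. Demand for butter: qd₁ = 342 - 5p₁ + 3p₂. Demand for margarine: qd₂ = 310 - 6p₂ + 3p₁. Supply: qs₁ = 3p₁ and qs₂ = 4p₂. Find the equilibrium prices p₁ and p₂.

Market 1: 342 - 5p₁ + 3p₂ = 3p₁ → 8p₁ - 3p₂ = 342.
Market 2: 10p₂ - 3p₁ = 310.
Eliminating p₂: 10×(1) + 3×(2) gives 71p₁ = 4350, so p₁ = 4350/71.
Back-substitute into (2): p₂ = (310 + 3×4350/71) / 10 = 3506/71.

p₁ = 4350/71, p₂ = 3506/71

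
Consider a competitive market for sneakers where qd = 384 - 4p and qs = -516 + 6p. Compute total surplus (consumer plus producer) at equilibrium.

Total surplus = 120

Equilibrium: 384 - 4p = -516 + 6p gives p* = 90, q* = 24.
Demand choke price: p = 96; supply starts at p = 86.
CS = ½(96 − 90)(24) = 72; PS = ½(90 − 86)(24) = 48.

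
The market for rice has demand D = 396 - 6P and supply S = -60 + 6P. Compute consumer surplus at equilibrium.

Consumer surplus = 2352

Equilibrium: 396 - 6P = -60 + 6P gives P* = 38, Q* = 168.
Demand choke price (D = 0): P = 66.
CS = ½(66 − 38)(168) = 2352.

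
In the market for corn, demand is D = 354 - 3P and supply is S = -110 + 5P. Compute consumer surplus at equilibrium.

Consumer surplus = 5400

Equilibrium: 354 - 3P = -110 + 5P gives P* = 58, Q* = 180.
Demand choke price (D = 0): P = 118.
CS = ½(118 − 58)(180) = 5400.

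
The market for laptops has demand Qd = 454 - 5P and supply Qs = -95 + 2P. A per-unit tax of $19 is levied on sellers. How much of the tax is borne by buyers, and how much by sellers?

Pre-tax equilibrium: P* = 549/7, Q* = 433/7.
Tax on sellers shifts supply to Qs = -95 + 2(P − 19) = -133 + 2P.
454 - 5P = -133 + 2P gives buyer price Pb = 587/7; sellers receive Ps = 587/7 − 19 = 454/7.
New quantity: Q = 454 − 5(587/7) = 243/7.
Buyer burden = 587/7 − 549/7 = 38/7; seller burden = 549/7 − 454/7 = 95/7.

Buyers bear 38/7, sellers bear 95/7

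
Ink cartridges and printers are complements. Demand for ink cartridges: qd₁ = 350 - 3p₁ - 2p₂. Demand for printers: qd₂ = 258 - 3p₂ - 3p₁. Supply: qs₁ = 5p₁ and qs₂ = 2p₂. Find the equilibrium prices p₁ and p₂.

p₁ = 617/17, p₂ = 507/17

Market 1: 350 - 3p₁ - 2p₂ = 5p₁ → 8p₁ + 2p₂ = 350.
Market 2: 5p₂ + 3p₁ = 258.
Eliminating p₂: 5×(1) − 2×(2) gives 34p₁ = 1234, so p₁ = 617/17.
Back-substitute into (2): p₂ = (258 − 3×617/17) / 5 = 507/17.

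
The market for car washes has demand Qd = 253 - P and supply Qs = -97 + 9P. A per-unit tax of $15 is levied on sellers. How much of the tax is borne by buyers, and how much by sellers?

Buyers bear $13.5, sellers bear $1.5

Pre-tax equilibrium: P* = 35, Q* = 218.
Tax on sellers shifts supply to Qs = -97 + 9(P − 15) = -232 + 9P.
253 - P = -232 + 9P gives buyer price Pb = 48.5; sellers receive Ps = 48.5 − 15 = 33.5.
New quantity: Q = 253 − 1(48.5) = 204.5.
Buyer burden = 48.5 − 35 = 13.5; seller burden = 35 − 33.5 = 1.5.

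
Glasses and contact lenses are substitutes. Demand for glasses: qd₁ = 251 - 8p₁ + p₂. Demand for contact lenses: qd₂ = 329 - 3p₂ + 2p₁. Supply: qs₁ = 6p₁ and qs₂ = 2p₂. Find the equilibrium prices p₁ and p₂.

Market 1: 251 - 8p₁ + p₂ = 6p₁ → 14p₁ - p₂ = 251.
Market 2: 5p₂ - 2p₁ = 329.
Eliminating p₂: 5×(1) + 1×(2) gives 68p₁ = 1584, so p₁ = 396/17.
Back-substitute into (2): p₂ = (329 + 2×396/17) / 5 = 1277/17.

p₁ = 396/17, p₂ = 1277/17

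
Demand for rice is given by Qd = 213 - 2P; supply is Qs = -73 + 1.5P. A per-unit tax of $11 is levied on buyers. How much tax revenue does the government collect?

Tax revenue = 3091/7

Pre-tax equilibrium: P* = 572/7, Q* = 347/7.
Tax on buyers shifts demand to Qd = 213 − 2(P + 11) = 191 - 2P.
191 - 2P = -73 + 1.5P gives seller price Ps = 528/7; buyers pay Pb = 528/7 + 11 = 605/7.
New quantity: Q = 213 − 2(605/7) = 281/7.
Revenue = 11 × 281/7 = 3091/7.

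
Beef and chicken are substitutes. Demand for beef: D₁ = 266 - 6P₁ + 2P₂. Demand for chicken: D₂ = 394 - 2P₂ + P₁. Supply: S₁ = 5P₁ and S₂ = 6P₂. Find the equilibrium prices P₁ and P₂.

P₁ = 1458/43, P₂ = 2300/43

Market 1: 266 - 6P₁ + 2P₂ = 5P₁ → 11P₁ - 2P₂ = 266.
Market 2: 8P₂ - P₁ = 394.
Eliminating P₂: 8×(1) + 2×(2) gives 86P₁ = 2916, so P₁ = 1458/43.
Back-substitute into (2): P₂ = (394 + 1×1458/43) / 8 = 2300/43.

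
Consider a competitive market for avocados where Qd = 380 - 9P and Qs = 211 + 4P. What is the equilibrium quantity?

Q* = 263

Set Qd = Qs: 380 - 9P = 211 + 4P.
169 = 13P, so P* = 13.
Q* = 380 − 9(13) = 263.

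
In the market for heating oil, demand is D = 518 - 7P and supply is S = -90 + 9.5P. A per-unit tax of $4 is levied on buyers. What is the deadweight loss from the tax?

Pre-tax equilibrium: P* = 1216/33, Q* = 8582/33.
Tax on buyers shifts demand to D = 518 − 7(P + 4) = 490 - 7P.
490 - 7P = -90 + 9.5P gives seller price Ps = 1160/33; buyers pay Pb = 1160/33 + 4 = 1292/33.
New quantity: Q = 518 − 7(1292/33) = 8050/33.
DWL = ½ × 4 × (8582/33 − 8050/33) = 1064/33.

Deadweight loss = 1064/33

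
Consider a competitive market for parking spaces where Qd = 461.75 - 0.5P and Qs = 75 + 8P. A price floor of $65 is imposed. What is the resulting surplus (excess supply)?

Equilibrium price would be P* = 45.5, so the floor at 65 binds.
At P = 65: Qd = 429.25, Qs = 595.
Surplus = 595 − 429.25 = 165.75.

Surplus = 165.75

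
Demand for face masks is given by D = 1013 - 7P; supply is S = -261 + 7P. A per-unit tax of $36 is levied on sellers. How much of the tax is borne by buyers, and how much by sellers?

Buyers bear $18, sellers bear $18

Pre-tax equilibrium: P* = 91, Q* = 376.
Tax on sellers shifts supply to S = -261 + 7(P − 36) = -513 + 7P.
1013 - 7P = -513 + 7P gives buyer price Pb = 109; sellers receive Ps = 109 − 36 = 73.
New quantity: Q = 1013 − 7(109) = 250.
Buyer burden = 109 − 91 = 18; seller burden = 91 − 73 = 18.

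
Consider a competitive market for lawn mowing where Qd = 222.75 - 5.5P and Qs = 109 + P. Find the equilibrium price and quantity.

P* = 17.5, Q* = 126.5

Set Qd = Qs: 222.75 - 5.5P = 109 + P.
113.75 = 6.5P, so P* = 17.5.
Q* = 222.75 − 5.5(17.5) = 126.5.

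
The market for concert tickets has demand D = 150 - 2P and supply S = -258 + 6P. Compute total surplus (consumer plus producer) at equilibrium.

Total surplus = 768

Equilibrium: 150 - 2P = -258 + 6P gives P* = 51, Q* = 48.
Demand choke price: P = 75; supply starts at P = 43.
CS = ½(75 − 51)(48) = 576; PS = ½(51 − 43)(48) = 192.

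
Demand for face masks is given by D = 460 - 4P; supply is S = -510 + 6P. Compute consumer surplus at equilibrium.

Equilibrium: 460 - 4P = -510 + 6P gives P* = 97, Q* = 72.
Demand choke price (D = 0): P = 115.
CS = ½(115 − 97)(72) = 648.

Consumer surplus = 648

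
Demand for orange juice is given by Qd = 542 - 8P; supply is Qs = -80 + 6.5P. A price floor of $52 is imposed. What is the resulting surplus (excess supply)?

Equilibrium price would be P* = 1244/29, so the floor at 52 binds.
At P = 52: Qd = 126, Qs = 258.
Surplus = 258 − 126 = 132.

Surplus = 132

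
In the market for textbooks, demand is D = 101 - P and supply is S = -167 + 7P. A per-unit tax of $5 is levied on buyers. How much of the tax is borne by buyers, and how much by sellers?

Buyers bear $4.375, sellers bear $0.625

Pre-tax equilibrium: P* = 33.5, Q* = 67.5.
Tax on buyers shifts demand to D = 101 − 1(P + 5) = 96 - P.
96 - P = -167 + 7P gives seller price Ps = 32.875; buyers pay Pb = 32.875 + 5 = 37.875.
New quantity: Q = 101 − 1(37.875) = 63.125.
Buyer burden = 37.875 − 33.5 = 4.375; seller burden = 33.5 − 32.875 = 0.625.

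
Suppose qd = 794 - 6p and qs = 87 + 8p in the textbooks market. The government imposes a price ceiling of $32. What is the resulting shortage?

Equilibrium price would be p* = 50.5, so the ceiling at 32 binds.
At p = 32: qd = 794 − 6(32) = 602, qs = 87 + 8(32) = 343.
Shortage = 602 − 343 = 259.

Shortage = 259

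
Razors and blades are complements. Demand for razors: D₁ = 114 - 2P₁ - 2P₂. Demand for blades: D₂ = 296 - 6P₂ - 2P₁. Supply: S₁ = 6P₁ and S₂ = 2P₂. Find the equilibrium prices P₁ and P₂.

P₁ = 16/3, P₂ = 107/3

Market 1: 114 - 2P₁ - 2P₂ = 6P₁ → 8P₁ + 2P₂ = 114.
Market 2: 8P₂ + 2P₁ = 296.
Eliminating P₂: 8×(1) − 2×(2) gives 60P₁ = 320, so P₁ = 16/3.
Back-substitute into (2): P₂ = (296 − 2×16/3) / 8 = 107/3.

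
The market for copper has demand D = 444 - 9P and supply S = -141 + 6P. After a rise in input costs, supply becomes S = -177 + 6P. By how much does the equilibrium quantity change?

Original equilibrium: P* = 39, Q* = 93.
New equilibrium: 444 - 9P = -177 + 6P, so 621 = 15P and P' = 41.4; Q' = 444 − 9(41.4) = 71.4.
Change in quantity: 71.4 − 93 = -21.6.

ΔQ = -21.6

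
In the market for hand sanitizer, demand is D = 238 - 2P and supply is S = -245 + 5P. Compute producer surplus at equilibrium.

Equilibrium: 238 - 2P = -245 + 5P gives P* = 69, Q* = 100.
Supply starts at P = 49 (where S = 0).
PS = ½(69 − 49)(100) = 1000.

Producer surplus = 1000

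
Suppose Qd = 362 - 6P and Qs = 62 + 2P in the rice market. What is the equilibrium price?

P* = 37.5

Set Qd = Qs: 362 - 6P = 62 + 2P.
300 = 8P, so P* = 37.5.
Q* = 362 − 6(37.5) = 137.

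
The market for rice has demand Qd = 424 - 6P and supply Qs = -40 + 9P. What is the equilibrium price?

P* = 464/15

Set Qd = Qs: 424 - 6P = -40 + 9P.
464 = 15P, so P* = 464/15.
Q* = 424 − 6(464/15) = 238.4.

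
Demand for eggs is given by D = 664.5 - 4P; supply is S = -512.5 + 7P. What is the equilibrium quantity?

Q* = 236.5

Set D = S: 664.5 - 4P = -512.5 + 7P.
1177 = 11P, so P* = 107.
Q* = 664.5 − 4(107) = 236.5.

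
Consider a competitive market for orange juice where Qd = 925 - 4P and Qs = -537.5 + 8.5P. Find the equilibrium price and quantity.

Set Qd = Qs: 925 - 4P = -537.5 + 8.5P.
1462.5 = 12.5P, so P* = 117.
Q* = 925 − 4(117) = 457.

P* = 117, Q* = 457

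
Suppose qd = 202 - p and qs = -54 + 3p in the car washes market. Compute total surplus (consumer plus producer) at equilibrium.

Equilibrium: 202 - p = -54 + 3p gives p* = 64, q* = 138.
Demand choke price: p = 202; supply starts at p = 18.
CS = ½(202 − 64)(138) = 9522; PS = ½(64 − 18)(138) = 3174.

Total surplus = 12696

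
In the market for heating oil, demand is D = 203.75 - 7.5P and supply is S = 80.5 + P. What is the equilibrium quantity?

Q* = 95

Set D = S: 203.75 - 7.5P = 80.5 + P.
123.25 = 8.5P, so P* = 14.5.
Q* = 203.75 − 7.5(14.5) = 95.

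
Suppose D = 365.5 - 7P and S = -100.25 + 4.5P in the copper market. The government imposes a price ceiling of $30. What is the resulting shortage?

Shortage = 120.75

Equilibrium price would be P* = 40.5, so the ceiling at 30 binds.
At P = 30: D = 365.5 − 7(30) = 155.5, S = -100.25 + 4.5(30) = 34.75.
Shortage = 155.5 − 34.75 = 120.75.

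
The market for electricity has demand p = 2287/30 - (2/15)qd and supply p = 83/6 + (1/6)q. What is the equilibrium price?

p* = 48.5

Set the two price expressions equal: 2287/30 - (2/15)q = 83/6 + (1/6)q.
62.4 = 0.3q, so q* = 208.
p* = 2287/30 − (2/15)(208) = 48.5.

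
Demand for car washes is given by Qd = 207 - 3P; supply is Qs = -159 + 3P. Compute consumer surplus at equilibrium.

Equilibrium: 207 - 3P = -159 + 3P gives P* = 61, Q* = 24.
Demand choke price (Qd = 0): P = 69.
CS = ½(69 − 61)(24) = 96.

Consumer surplus = 96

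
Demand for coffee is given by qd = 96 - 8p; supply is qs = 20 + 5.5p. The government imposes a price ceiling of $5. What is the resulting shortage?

Equilibrium price would be p* = 152/27, so the ceiling at 5 binds.
At p = 5: qd = 96 − 8(5) = 56, qs = 20 + 5.5(5) = 47.5.
Shortage = 56 − 47.5 = 8.5.

Shortage = 8.5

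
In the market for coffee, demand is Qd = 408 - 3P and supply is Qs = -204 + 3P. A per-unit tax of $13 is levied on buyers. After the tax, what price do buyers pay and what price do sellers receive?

Buyers pay $108.5, sellers receive $95.5

Pre-tax equilibrium: P* = 102, Q* = 102.
Tax on buyers shifts demand to Qd = 408 − 3(P + 13) = 369 - 3P.
369 - 3P = -204 + 3P gives seller price Ps = 95.5; buyers pay Pb = 95.5 + 13 = 108.5.
New quantity: Q = 408 − 3(108.5) = 82.5.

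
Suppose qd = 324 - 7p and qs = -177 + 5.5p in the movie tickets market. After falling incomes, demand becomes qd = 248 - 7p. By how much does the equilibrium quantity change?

Original equilibrium: p* = 40.08, q* = 43.44.
New equilibrium: 248 - 7p = -177 + 5.5p, so 425 = 12.5p and p' = 34; q' = 248 − 7(34) = 10.
Change in quantity: 10 − 43.44 = -33.44.

Δq = -33.44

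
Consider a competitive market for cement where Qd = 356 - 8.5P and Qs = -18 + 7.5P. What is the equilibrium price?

Set Qd = Qs: 356 - 8.5P = -18 + 7.5P.
374 = 16P, so P* = 23.375.
Q* = 356 − 8.5(23.375) = 157.3125.

P* = 23.375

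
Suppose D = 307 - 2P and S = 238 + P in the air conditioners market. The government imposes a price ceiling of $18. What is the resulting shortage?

Equilibrium price would be P* = 23, so the ceiling at 18 binds.
At P = 18: D = 307 − 2(18) = 271, S = 238 + 1(18) = 256.
Shortage = 271 − 256 = 15.

Shortage = 15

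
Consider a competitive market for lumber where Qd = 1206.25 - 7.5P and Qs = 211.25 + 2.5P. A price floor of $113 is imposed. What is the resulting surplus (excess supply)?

Surplus = 135

Equilibrium price would be P* = 99.5, so the floor at 113 binds.
At P = 113: Qd = 358.75, Qs = 493.75.
Surplus = 493.75 − 358.75 = 135.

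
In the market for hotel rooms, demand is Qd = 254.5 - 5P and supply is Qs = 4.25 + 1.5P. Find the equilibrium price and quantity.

Set Qd = Qs: 254.5 - 5P = 4.25 + 1.5P.
250.25 = 6.5P, so P* = 38.5.
Q* = 254.5 − 5(38.5) = 62.

P* = 38.5, Q* = 62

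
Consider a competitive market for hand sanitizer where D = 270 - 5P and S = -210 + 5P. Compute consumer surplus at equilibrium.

Equilibrium: 270 - 5P = -210 + 5P gives P* = 48, Q* = 30.
Demand choke price (D = 0): P = 54.
CS = ½(54 − 48)(30) = 90.

Consumer surplus = 90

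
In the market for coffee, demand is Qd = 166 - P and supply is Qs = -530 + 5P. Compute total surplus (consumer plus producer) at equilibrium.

Total surplus = 1500

Equilibrium: 166 - P = -530 + 5P gives P* = 116, Q* = 50.
Demand choke price: P = 166; supply starts at P = 106.
CS = ½(166 − 116)(50) = 1250; PS = ½(116 − 106)(50) = 250.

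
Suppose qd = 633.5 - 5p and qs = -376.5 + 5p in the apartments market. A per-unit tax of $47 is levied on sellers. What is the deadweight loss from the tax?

Deadweight loss = 2761.25

Pre-tax equilibrium: p* = 101, q* = 128.5.
Tax on sellers shifts supply to qs = -376.5 + 5(p − 47) = -611.5 + 5p.
633.5 - 5p = -611.5 + 5p gives buyer price pb = 124.5; sellers receive ps = 124.5 − 47 = 77.5.
New quantity: q = 633.5 − 5(124.5) = 11.
DWL = ½ × 47 × (128.5 − 11) = 2761.25.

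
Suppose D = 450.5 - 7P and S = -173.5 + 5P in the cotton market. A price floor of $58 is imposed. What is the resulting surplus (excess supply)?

Equilibrium price would be P* = 52, so the floor at 58 binds.
At P = 58: D = 44.5, S = 116.5.
Surplus = 116.5 − 44.5 = 72.

Surplus = 72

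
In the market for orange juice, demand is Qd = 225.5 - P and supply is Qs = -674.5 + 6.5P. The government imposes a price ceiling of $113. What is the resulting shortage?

Shortage = 52.5

Equilibrium price would be P* = 120, so the ceiling at 113 binds.
At P = 113: Qd = 225.5 − 1(113) = 112.5, Qs = -674.5 + 6.5(113) = 60.
Shortage = 112.5 − 60 = 52.5.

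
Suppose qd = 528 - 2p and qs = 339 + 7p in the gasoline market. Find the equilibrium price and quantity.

Set qd = qs: 528 - 2p = 339 + 7p.
189 = 9p, so p* = 21.
q* = 528 − 2(21) = 486.

p* = 21, q* = 486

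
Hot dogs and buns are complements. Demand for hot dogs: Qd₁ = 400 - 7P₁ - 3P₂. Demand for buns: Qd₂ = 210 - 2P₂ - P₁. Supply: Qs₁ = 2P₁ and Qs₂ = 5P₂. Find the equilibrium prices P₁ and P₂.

P₁ = 217/6, P₂ = 149/6

Market 1: 400 - 7P₁ - 3P₂ = 2P₁ → 9P₁ + 3P₂ = 400.
Market 2: 7P₂ + P₁ = 210.
Eliminating P₂: 7×(1) − 3×(2) gives 60P₁ = 2170, so P₁ = 217/6.
Back-substitute into (2): P₂ = (210 − 1×217/6) / 7 = 149/6.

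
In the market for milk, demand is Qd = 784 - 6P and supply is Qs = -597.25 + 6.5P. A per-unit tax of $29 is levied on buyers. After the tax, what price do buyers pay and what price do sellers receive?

Pre-tax equilibrium: P* = 110.5, Q* = 121.
Tax on buyers shifts demand to Qd = 784 − 6(P + 29) = 610 - 6P.
610 - 6P = -597.25 + 6.5P gives seller price Ps = 96.58; buyers pay Pb = 96.58 + 29 = 125.58.
New quantity: Q = 784 − 6(125.58) = 30.52.

Buyers pay $125.58, sellers receive $96.58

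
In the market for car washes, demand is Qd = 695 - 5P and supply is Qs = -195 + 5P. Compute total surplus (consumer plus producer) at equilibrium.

Equilibrium: 695 - 5P = -195 + 5P gives P* = 89, Q* = 250.
Demand choke price: P = 139; supply starts at P = 39.
CS = ½(139 − 89)(250) = 6250; PS = ½(89 − 39)(250) = 6250.

Total surplus = 12500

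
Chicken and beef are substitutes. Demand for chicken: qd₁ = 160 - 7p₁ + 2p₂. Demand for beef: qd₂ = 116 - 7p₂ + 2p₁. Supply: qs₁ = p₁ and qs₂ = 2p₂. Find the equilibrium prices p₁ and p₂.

p₁ = 418/17, p₂ = 312/17

Market 1: 160 - 7p₁ + 2p₂ = p₁ → 8p₁ - 2p₂ = 160.
Market 2: 9p₂ - 2p₁ = 116.
Eliminating p₂: 9×(1) + 2×(2) gives 68p₁ = 1672, so p₁ = 418/17.
Back-substitute into (2): p₂ = (116 + 2×418/17) / 9 = 312/17.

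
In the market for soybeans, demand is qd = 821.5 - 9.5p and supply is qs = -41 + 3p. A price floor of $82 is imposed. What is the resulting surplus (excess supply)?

Surplus = 162.5

Equilibrium price would be p* = 69, so the floor at 82 binds.
At p = 82: qd = 42.5, qs = 205.
Surplus = 205 − 42.5 = 162.5.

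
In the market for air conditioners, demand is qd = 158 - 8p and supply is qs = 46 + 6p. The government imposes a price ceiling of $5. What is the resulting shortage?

Equilibrium price would be p* = 8, so the ceiling at 5 binds.
At p = 5: qd = 158 − 8(5) = 118, qs = 46 + 6(5) = 76.
Shortage = 118 − 76 = 42.

Shortage = 42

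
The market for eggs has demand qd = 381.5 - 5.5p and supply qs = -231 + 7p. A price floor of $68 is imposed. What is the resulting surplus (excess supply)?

Surplus = 237.5

Equilibrium price would be p* = 49, so the floor at 68 binds.
At p = 68: qd = 7.5, qs = 245.
Surplus = 245 − 7.5 = 237.5.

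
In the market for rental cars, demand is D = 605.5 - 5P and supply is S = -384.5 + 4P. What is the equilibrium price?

P* = 110

Set D = S: 605.5 - 5P = -384.5 + 4P.
990 = 9P, so P* = 110.
Q* = 605.5 − 5(110) = 55.5.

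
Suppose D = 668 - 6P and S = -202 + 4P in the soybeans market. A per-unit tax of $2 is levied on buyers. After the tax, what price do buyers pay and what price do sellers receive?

Pre-tax equilibrium: P* = 87, Q* = 146.
Tax on buyers shifts demand to D = 668 − 6(P + 2) = 656 - 6P.
656 - 6P = -202 + 4P gives seller price Ps = 85.8; buyers pay Pb = 85.8 + 2 = 87.8.
New quantity: Q = 668 − 6(87.8) = 141.2.

Buyers pay $87.8, sellers receive $85.8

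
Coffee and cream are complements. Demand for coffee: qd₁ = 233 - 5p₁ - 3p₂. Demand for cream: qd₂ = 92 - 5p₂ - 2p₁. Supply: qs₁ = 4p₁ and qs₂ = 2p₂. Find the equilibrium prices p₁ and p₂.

Market 1: 233 - 5p₁ - 3p₂ = 4p₁ → 9p₁ + 3p₂ = 233.
Market 2: 7p₂ + 2p₁ = 92.
Eliminating p₂: 7×(1) − 3×(2) gives 57p₁ = 1355, so p₁ = 1355/57.
Back-substitute into (2): p₂ = (92 − 2×1355/57) / 7 = 362/57.

p₁ = 1355/57, p₂ = 362/57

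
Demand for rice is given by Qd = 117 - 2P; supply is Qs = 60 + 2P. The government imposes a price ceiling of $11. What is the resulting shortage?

Equilibrium price would be P* = 14.25, so the ceiling at 11 binds.
At P = 11: Qd = 117 − 2(11) = 95, Qs = 60 + 2(11) = 82.
Shortage = 95 − 82 = 13.

Shortage = 13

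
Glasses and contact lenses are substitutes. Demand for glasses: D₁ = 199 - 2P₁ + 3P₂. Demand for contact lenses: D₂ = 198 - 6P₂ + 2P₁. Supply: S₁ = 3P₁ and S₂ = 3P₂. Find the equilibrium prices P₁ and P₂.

Market 1: 199 - 2P₁ + 3P₂ = 3P₁ → 5P₁ - 3P₂ = 199.
Market 2: 9P₂ - 2P₁ = 198.
Eliminating P₂: 9×(1) + 3×(2) gives 39P₁ = 2385, so P₁ = 795/13.
Back-substitute into (2): P₂ = (198 + 2×795/13) / 9 = 1388/39.

P₁ = 795/13, P₂ = 1388/39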